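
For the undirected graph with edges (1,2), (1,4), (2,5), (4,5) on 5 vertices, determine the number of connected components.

Step 1: Build adjacency list from edges:
  1: 2, 4
  2: 1, 5
  3: (none)
  4: 1, 5
  5: 2, 4

Step 2: Run BFS/DFS from vertex 1:
  Visited: {1, 2, 4, 5}
  Reached 4 of 5 vertices

Step 3: Only 4 of 5 vertices reached. Graph is disconnected.
Connected components: {1, 2, 4, 5}, {3}
Number of connected components: 2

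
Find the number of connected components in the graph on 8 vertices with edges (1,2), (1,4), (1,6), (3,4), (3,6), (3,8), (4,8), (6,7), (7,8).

Step 1: Build adjacency list from edges:
  1: 2, 4, 6
  2: 1
  3: 4, 6, 8
  4: 1, 3, 8
  5: (none)
  6: 1, 3, 7
  7: 6, 8
  8: 3, 4, 7

Step 2: Run BFS/DFS from vertex 1:
  Visited: {1, 2, 4, 6, 3, 8, 7}
  Reached 7 of 8 vertices

Step 3: Only 7 of 8 vertices reached. Graph is disconnected.
Connected components: {1, 2, 3, 4, 6, 7, 8}, {5}
Number of connected components: 2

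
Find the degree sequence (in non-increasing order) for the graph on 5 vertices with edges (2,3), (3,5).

Step 1: Count edges incident to each vertex:
  deg(1) = 0 (neighbors: none)
  deg(2) = 1 (neighbors: 3)
  deg(3) = 2 (neighbors: 2, 5)
  deg(4) = 0 (neighbors: none)
  deg(5) = 1 (neighbors: 3)

Step 2: Sort degrees in non-increasing order:
  Degrees: [0, 1, 2, 0, 1] -> sorted: [2, 1, 1, 0, 0]

Degree sequence: [2, 1, 1, 0, 0]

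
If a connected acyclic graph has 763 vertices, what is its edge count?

A tree on n vertices always has exactly n - 1 edges.
For n = 763: edges = 763 - 1 = 762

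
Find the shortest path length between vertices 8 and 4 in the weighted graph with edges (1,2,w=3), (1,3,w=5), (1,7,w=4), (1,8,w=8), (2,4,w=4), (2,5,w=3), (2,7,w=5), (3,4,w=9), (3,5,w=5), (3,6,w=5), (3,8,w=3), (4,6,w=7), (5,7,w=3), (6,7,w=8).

Step 1: Build adjacency list with weights:
  1: 2(w=3), 3(w=5), 7(w=4), 8(w=8)
  2: 1(w=3), 4(w=4), 5(w=3), 7(w=5)
  3: 1(w=5), 4(w=9), 5(w=5), 6(w=5), 8(w=3)
  4: 2(w=4), 3(w=9), 6(w=7)
  5: 2(w=3), 3(w=5), 7(w=3)
  6: 3(w=5), 4(w=7), 7(w=8)
  7: 1(w=4), 2(w=5), 5(w=3), 6(w=8)
  8: 1(w=8), 3(w=3)

Step 2: Apply Dijkstra's algorithm from vertex 8:
  Visit vertex 8 (distance=0)
    Update dist[1] = 8
    Update dist[3] = 3
  Visit vertex 3 (distance=3)
    Update dist[4] = 12
    Update dist[5] = 8
    Update dist[6] = 8
  Visit vertex 1 (distance=8)
    Update dist[2] = 11
    Update dist[7] = 12
  Visit vertex 5 (distance=8)
    Update dist[7] = 11
  Visit vertex 6 (distance=8)
  Visit vertex 2 (distance=11)
  Visit vertex 7 (distance=11)
  Visit vertex 4 (distance=12)

Step 3: Shortest path: 8 -> 3 -> 4
Total weight: 3 + 9 = 12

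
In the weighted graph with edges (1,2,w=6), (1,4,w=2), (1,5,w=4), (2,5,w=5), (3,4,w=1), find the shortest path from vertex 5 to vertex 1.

Step 1: Build adjacency list with weights:
  1: 2(w=6), 4(w=2), 5(w=4)
  2: 1(w=6), 5(w=5)
  3: 4(w=1)
  4: 1(w=2), 3(w=1)
  5: 1(w=4), 2(w=5)

Step 2: Apply Dijkstra's algorithm from vertex 5:
  Visit vertex 5 (distance=0)
    Update dist[1] = 4
    Update dist[2] = 5
  Visit vertex 1 (distance=4)
    Update dist[4] = 6

Step 3: Shortest path: 5 -> 1
Total weight: 4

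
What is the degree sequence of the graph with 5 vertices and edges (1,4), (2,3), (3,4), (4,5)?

Step 1: Count edges incident to each vertex:
  deg(1) = 1 (neighbors: 4)
  deg(2) = 1 (neighbors: 3)
  deg(3) = 2 (neighbors: 2, 4)
  deg(4) = 3 (neighbors: 1, 3, 5)
  deg(5) = 1 (neighbors: 4)

Step 2: Sort degrees in non-increasing order:
  Degrees: [1, 1, 2, 3, 1] -> sorted: [3, 2, 1, 1, 1]

Degree sequence: [3, 2, 1, 1, 1]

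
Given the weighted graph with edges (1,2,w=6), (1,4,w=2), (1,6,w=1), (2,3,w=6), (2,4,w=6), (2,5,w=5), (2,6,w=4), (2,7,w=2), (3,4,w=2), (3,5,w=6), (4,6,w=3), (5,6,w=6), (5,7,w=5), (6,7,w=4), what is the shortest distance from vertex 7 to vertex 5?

Step 1: Build adjacency list with weights:
  1: 2(w=6), 4(w=2), 6(w=1)
  2: 1(w=6), 3(w=6), 4(w=6), 5(w=5), 6(w=4), 7(w=2)
  3: 2(w=6), 4(w=2), 5(w=6)
  4: 1(w=2), 2(w=6), 3(w=2), 6(w=3)
  5: 2(w=5), 3(w=6), 6(w=6), 7(w=5)
  6: 1(w=1), 2(w=4), 4(w=3), 5(w=6), 7(w=4)
  7: 2(w=2), 5(w=5), 6(w=4)

Step 2: Apply Dijkstra's algorithm from vertex 7:
  Visit vertex 7 (distance=0)
    Update dist[2] = 2
    Update dist[5] = 5
    Update dist[6] = 4
  Visit vertex 2 (distance=2)
    Update dist[1] = 8
    Update dist[3] = 8
    Update dist[4] = 8
  Visit vertex 6 (distance=4)
    Update dist[1] = 5
    Update dist[4] = 7
  Visit vertex 1 (distance=5)
  Visit vertex 5 (distance=5)

Step 3: Shortest path: 7 -> 5
Total weight: 5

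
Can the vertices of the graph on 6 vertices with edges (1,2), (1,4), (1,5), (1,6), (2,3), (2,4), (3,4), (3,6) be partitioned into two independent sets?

Step 1: Attempt 2-coloring using BFS:
  Start at vertex 1, assign color 0
  Color vertex 2 with color 1 (neighbor of 1)
  Color vertex 4 with color 1 (neighbor of 1)
  Color vertex 5 with color 1 (neighbor of 1)
  Color vertex 6 with color 1 (neighbor of 1)
  Color vertex 3 with color 0 (neighbor of 2)

Step 2: Conflict found! Vertices 2 and 4 are adjacent but have the same color.
This means the graph contains an odd cycle.

The graph is NOT bipartite.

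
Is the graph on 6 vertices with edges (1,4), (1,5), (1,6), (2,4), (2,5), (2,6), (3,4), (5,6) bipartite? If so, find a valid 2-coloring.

Step 1: Attempt 2-coloring using BFS:
  Start at vertex 1, assign color 0
  Color vertex 4 with color 1 (neighbor of 1)
  Color vertex 5 with color 1 (neighbor of 1)
  Color vertex 6 with color 1 (neighbor of 1)
  Color vertex 2 with color 0 (neighbor of 4)
  Color vertex 3 with color 0 (neighbor of 4)

Step 2: Conflict found! Vertices 5 and 6 are adjacent but have the same color.
This means the graph contains an odd cycle.

The graph is NOT bipartite.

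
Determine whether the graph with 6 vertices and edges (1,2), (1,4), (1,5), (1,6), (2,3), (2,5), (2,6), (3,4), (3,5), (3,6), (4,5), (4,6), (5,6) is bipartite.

Step 1: Attempt 2-coloring using BFS:
  Start at vertex 1, assign color 0
  Color vertex 2 with color 1 (neighbor of 1)
  Color vertex 4 with color 1 (neighbor of 1)
  Color vertex 5 with color 1 (neighbor of 1)
  Color vertex 6 with color 1 (neighbor of 1)
  Color vertex 3 with color 0 (neighbor of 2)

Step 2: Conflict found! Vertices 2 and 5 are adjacent but have the same color.
This means the graph contains an odd cycle.

The graph is NOT bipartite.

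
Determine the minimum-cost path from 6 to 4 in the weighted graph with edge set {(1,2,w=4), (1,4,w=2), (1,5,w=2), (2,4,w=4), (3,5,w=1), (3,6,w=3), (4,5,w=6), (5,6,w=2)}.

Step 1: Build adjacency list with weights:
  1: 2(w=4), 4(w=2), 5(w=2)
  2: 1(w=4), 4(w=4)
  3: 5(w=1), 6(w=3)
  4: 1(w=2), 2(w=4), 5(w=6)
  5: 1(w=2), 3(w=1), 4(w=6), 6(w=2)
  6: 3(w=3), 5(w=2)

Step 2: Apply Dijkstra's algorithm from vertex 6:
  Visit vertex 6 (distance=0)
    Update dist[3] = 3
    Update dist[5] = 2
  Visit vertex 5 (distance=2)
    Update dist[1] = 4
    Update dist[4] = 8
  Visit vertex 3 (distance=3)
  Visit vertex 1 (distance=4)
    Update dist[2] = 8
    Update dist[4] = 6
  Visit vertex 4 (distance=6)

Step 3: Shortest path: 6 -> 5 -> 1 -> 4
Total weight: 2 + 2 + 2 = 6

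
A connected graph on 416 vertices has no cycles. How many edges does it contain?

A tree on n vertices always has exactly n - 1 edges.
For n = 416: edges = 416 - 1 = 415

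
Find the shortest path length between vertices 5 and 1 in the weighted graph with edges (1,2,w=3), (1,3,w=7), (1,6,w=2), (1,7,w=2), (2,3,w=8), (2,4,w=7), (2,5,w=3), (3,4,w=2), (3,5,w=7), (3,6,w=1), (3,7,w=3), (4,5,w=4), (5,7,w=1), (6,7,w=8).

Step 1: Build adjacency list with weights:
  1: 2(w=3), 3(w=7), 6(w=2), 7(w=2)
  2: 1(w=3), 3(w=8), 4(w=7), 5(w=3)
  3: 1(w=7), 2(w=8), 4(w=2), 5(w=7), 6(w=1), 7(w=3)
  4: 2(w=7), 3(w=2), 5(w=4)
  5: 2(w=3), 3(w=7), 4(w=4), 7(w=1)
  6: 1(w=2), 3(w=1), 7(w=8)
  7: 1(w=2), 3(w=3), 5(w=1), 6(w=8)

Step 2: Apply Dijkstra's algorithm from vertex 5:
  Visit vertex 5 (distance=0)
    Update dist[2] = 3
    Update dist[3] = 7
    Update dist[4] = 4
    Update dist[7] = 1
  Visit vertex 7 (distance=1)
    Update dist[1] = 3
    Update dist[3] = 4
    Update dist[6] = 9
  Visit vertex 1 (distance=3)
    Update dist[6] = 5

Step 3: Shortest path: 5 -> 7 -> 1
Total weight: 1 + 2 = 3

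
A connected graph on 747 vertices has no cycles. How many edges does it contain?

A tree on n vertices always has exactly n - 1 edges.
For n = 747: edges = 747 - 1 = 746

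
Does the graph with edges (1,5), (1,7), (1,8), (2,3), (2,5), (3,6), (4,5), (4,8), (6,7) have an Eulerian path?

Step 1: Find the degree of each vertex:
  deg(1) = 3
  deg(2) = 2
  deg(3) = 2
  deg(4) = 2
  deg(5) = 3
  deg(6) = 2
  deg(7) = 2
  deg(8) = 2

Step 2: Count vertices with odd degree:
  Odd-degree vertices: 1, 5 (2 total)

Step 3: Apply Euler's theorem:
  - Eulerian circuit exists iff graph is connected and all vertices have even degree
  - Eulerian path exists iff graph is connected and has 0 or 2 odd-degree vertices

Graph is connected with exactly 2 odd-degree vertices (1, 5).
Eulerian path exists (starting and ending at the odd-degree vertices), but no Eulerian circuit.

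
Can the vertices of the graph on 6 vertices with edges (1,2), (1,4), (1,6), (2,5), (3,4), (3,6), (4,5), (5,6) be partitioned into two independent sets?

Step 1: Attempt 2-coloring using BFS:
  Start at vertex 1, assign color 0
  Color vertex 2 with color 1 (neighbor of 1)
  Color vertex 4 with color 1 (neighbor of 1)
  Color vertex 6 with color 1 (neighbor of 1)
  Color vertex 5 with color 0 (neighbor of 2)
  Color vertex 3 with color 0 (neighbor of 4)

Step 2: 2-coloring succeeded. No conflicts found.
  Set A (color 0): {1, 3, 5}
  Set B (color 1): {2, 4, 6}

The graph is bipartite with partition {1, 3, 5}, {2, 4, 6}.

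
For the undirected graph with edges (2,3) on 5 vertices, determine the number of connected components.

Step 1: Build adjacency list from edges:
  1: (none)
  2: 3
  3: 2
  4: (none)
  5: (none)

Step 2: Run BFS/DFS from vertex 1:
  Visited: {1}
  Reached 1 of 5 vertices

Step 3: Only 1 of 5 vertices reached. Graph is disconnected.
Connected components: {1}, {2, 3}, {4}, {5}
Number of connected components: 4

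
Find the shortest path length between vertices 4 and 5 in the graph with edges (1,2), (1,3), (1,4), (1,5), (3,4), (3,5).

Step 1: Build adjacency list:
  1: 2, 3, 4, 5
  2: 1
  3: 1, 4, 5
  4: 1, 3
  5: 1, 3

Step 2: BFS from vertex 4 to find shortest path to 5:
  vertex 1 reached at distance 1
  vertex 3 reached at distance 1
  vertex 2 reached at distance 2
  vertex 5 reached at distance 2

Step 3: Shortest path: 4 -> 1 -> 5
Path length: 2 edges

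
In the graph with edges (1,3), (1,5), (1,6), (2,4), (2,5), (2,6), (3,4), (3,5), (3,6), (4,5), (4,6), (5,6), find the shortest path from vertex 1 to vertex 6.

Step 1: Build adjacency list:
  1: 3, 5, 6
  2: 4, 5, 6
  3: 1, 4, 5, 6
  4: 2, 3, 5, 6
  5: 1, 2, 3, 4, 6
  6: 1, 2, 3, 4, 5

Step 2: BFS from vertex 1 to find shortest path to 6:
  vertex 3 reached at distance 1
  vertex 5 reached at distance 1
  vertex 6 reached at distance 1

Step 3: Shortest path: 1 -> 6
Path length: 1 edge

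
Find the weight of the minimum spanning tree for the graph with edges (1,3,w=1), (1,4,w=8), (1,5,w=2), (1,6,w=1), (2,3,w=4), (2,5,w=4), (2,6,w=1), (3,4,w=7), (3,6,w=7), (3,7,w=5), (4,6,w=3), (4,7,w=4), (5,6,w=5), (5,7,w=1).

Apply Kruskal's algorithm (sort edges by weight, add if no cycle):

Sorted edges by weight:
  (1,3) w=1
  (1,6) w=1
  (2,6) w=1
  (5,7) w=1
  (1,5) w=2
  (4,6) w=3
  (2,3) w=4
  (2,5) w=4
  (4,7) w=4
  (3,7) w=5
  (5,6) w=5
  (3,6) w=7
  (3,4) w=7
  (1,4) w=8

Add edge (1,3) w=1 -- no cycle. Running total: 1
Add edge (1,6) w=1 -- no cycle. Running total: 2
Add edge (2,6) w=1 -- no cycle. Running total: 3
Add edge (5,7) w=1 -- no cycle. Running total: 4
Add edge (1,5) w=2 -- no cycle. Running total: 6
Add edge (4,6) w=3 -- no cycle. Running total: 9

MST edges: (1,3,w=1), (1,6,w=1), (2,6,w=1), (5,7,w=1), (1,5,w=2), (4,6,w=3)
Total MST weight: 1 + 1 + 1 + 1 + 2 + 3 = 9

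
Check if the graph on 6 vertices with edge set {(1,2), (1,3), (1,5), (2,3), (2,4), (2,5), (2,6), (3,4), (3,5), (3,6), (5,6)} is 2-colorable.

Step 1: Attempt 2-coloring using BFS:
  Start at vertex 1, assign color 0
  Color vertex 2 with color 1 (neighbor of 1)
  Color vertex 3 with color 1 (neighbor of 1)
  Color vertex 5 with color 1 (neighbor of 1)

Step 2: Conflict found! Vertices 2 and 3 are adjacent but have the same color.
This means the graph contains an odd cycle.

The graph is NOT bipartite.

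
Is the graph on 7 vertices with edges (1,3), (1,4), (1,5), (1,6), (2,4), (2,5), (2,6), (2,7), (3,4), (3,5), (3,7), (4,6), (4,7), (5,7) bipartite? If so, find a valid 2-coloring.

Step 1: Attempt 2-coloring using BFS:
  Start at vertex 1, assign color 0
  Color vertex 3 with color 1 (neighbor of 1)
  Color vertex 4 with color 1 (neighbor of 1)
  Color vertex 5 with color 1 (neighbor of 1)
  Color vertex 6 with color 1 (neighbor of 1)

Step 2: Conflict found! Vertices 3 and 4 are adjacent but have the same color.
This means the graph contains an odd cycle.

The graph is NOT bipartite.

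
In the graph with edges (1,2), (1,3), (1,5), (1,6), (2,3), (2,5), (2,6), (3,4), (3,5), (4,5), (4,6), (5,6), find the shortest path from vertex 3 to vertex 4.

Step 1: Build adjacency list:
  1: 2, 3, 5, 6
  2: 1, 3, 5, 6
  3: 1, 2, 4, 5
  4: 3, 5, 6
  5: 1, 2, 3, 4, 6
  6: 1, 2, 4, 5

Step 2: BFS from vertex 3 to find shortest path to 4:
  vertex 1 reached at distance 1
  vertex 2 reached at distance 1
  vertex 4 reached at distance 1

Step 3: Shortest path: 3 -> 4
Path length: 1 edge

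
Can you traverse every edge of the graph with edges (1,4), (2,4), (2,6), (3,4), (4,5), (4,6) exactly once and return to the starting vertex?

Step 1: Find the degree of each vertex:
  deg(1) = 1
  deg(2) = 2
  deg(3) = 1
  deg(4) = 5
  deg(5) = 1
  deg(6) = 2

Step 2: Count vertices with odd degree:
  Odd-degree vertices: 1, 3, 4, 5 (4 total)

Step 3: Apply Euler's theorem:
  - Eulerian circuit exists iff graph is connected and all vertices have even degree
  - Eulerian path exists iff graph is connected and has 0 or 2 odd-degree vertices

Graph has 4 odd-degree vertices (need 0 or 2).
Neither Eulerian path nor Eulerian circuit exists.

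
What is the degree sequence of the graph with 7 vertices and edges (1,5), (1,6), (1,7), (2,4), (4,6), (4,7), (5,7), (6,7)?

Step 1: Count edges incident to each vertex:
  deg(1) = 3 (neighbors: 5, 6, 7)
  deg(2) = 1 (neighbors: 4)
  deg(3) = 0 (neighbors: none)
  deg(4) = 3 (neighbors: 2, 6, 7)
  deg(5) = 2 (neighbors: 1, 7)
  deg(6) = 3 (neighbors: 1, 4, 7)
  deg(7) = 4 (neighbors: 1, 4, 5, 6)

Step 2: Sort degrees in non-increasing order:
  Degrees: [3, 1, 0, 3, 2, 3, 4] -> sorted: [4, 3, 3, 3, 2, 1, 0]

Degree sequence: [4, 3, 3, 3, 2, 1, 0]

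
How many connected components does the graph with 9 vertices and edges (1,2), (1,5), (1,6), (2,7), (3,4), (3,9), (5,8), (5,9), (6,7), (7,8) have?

Step 1: Build adjacency list from edges:
  1: 2, 5, 6
  2: 1, 7
  3: 4, 9
  4: 3
  5: 1, 8, 9
  6: 1, 7
  7: 2, 6, 8
  8: 5, 7
  9: 3, 5

Step 2: Run BFS/DFS from vertex 1:
  Visited: {1, 2, 5, 6, 7, 8, 9, 3, 4}
  Reached 9 of 9 vertices

Step 3: All 9 vertices reached from vertex 1, so the graph is connected.
Number of connected components: 1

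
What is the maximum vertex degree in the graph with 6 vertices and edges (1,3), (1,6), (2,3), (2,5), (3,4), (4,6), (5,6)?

Step 1: Count edges incident to each vertex:
  deg(1) = 2 (neighbors: 3, 6)
  deg(2) = 2 (neighbors: 3, 5)
  deg(3) = 3 (neighbors: 1, 2, 4)
  deg(4) = 2 (neighbors: 3, 6)
  deg(5) = 2 (neighbors: 2, 6)
  deg(6) = 3 (neighbors: 1, 4, 5)

Step 2: Find maximum:
  max(2, 2, 3, 2, 2, 3) = 3 (vertex 3)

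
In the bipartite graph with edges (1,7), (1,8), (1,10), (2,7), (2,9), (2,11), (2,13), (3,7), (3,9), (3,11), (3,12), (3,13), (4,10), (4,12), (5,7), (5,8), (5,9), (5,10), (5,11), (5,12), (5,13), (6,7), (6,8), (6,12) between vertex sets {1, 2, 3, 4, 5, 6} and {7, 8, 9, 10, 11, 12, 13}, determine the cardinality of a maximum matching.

Step 1: List the neighbors of each left vertex:
  1: 7, 8, 10
  2: 7, 9, 11, 13
  3: 7, 9, 11, 12, 13
  4: 10, 12
  5: 7, 8, 9, 10, 11, 12, 13
  6: 7, 8, 12

Step 2: Greedily match left vertices, then look for augmenting paths:
  Match 1 -- 7
  Match 2 -- 9
  Match 3 -- 11
  Match 4 -- 10
  Match 5 -- 8
  Match 6 -- 12
  No augmenting path remains.

Step 3: Verify this is maximum:
  Matching size 6 = min(|L|, |R|) = min(6, 7), which is an upper bound, so this matching is maximum.

Maximum matching: {(1,7), (2,9), (3,11), (4,10), (5,8), (6,12)}
Size: 6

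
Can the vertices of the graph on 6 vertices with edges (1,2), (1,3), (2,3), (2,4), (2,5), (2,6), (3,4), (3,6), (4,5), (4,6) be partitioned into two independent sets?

Step 1: Attempt 2-coloring using BFS:
  Start at vertex 1, assign color 0
  Color vertex 2 with color 1 (neighbor of 1)
  Color vertex 3 with color 1 (neighbor of 1)

Step 2: Conflict found! Vertices 2 and 3 are adjacent but have the same color.
This means the graph contains an odd cycle.

The graph is NOT bipartite.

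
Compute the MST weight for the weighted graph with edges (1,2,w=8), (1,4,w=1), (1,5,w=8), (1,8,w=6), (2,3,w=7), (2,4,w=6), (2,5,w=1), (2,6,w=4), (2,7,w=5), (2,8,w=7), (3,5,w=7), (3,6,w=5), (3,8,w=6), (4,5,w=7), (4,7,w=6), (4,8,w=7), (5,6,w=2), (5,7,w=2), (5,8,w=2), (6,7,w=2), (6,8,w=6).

Apply Kruskal's algorithm (sort edges by weight, add if no cycle):

Sorted edges by weight:
  (1,4) w=1
  (2,5) w=1
  (5,8) w=2
  (5,6) w=2
  (5,7) w=2
  (6,7) w=2
  (2,6) w=4
  (2,7) w=5
  (3,6) w=5
  (1,8) w=6
  (2,4) w=6
  (3,8) w=6
  (4,7) w=6
  (6,8) w=6
  (2,3) w=7
  (2,8) w=7
  (3,5) w=7
  (4,5) w=7
  (4,8) w=7
  (1,2) w=8
  (1,5) w=8

Add edge (1,4) w=1 -- no cycle. Running total: 1
Add edge (2,5) w=1 -- no cycle. Running total: 2
Add edge (5,8) w=2 -- no cycle. Running total: 4
Add edge (5,6) w=2 -- no cycle. Running total: 6
Add edge (5,7) w=2 -- no cycle. Running total: 8
Skip edge (6,7) w=2 -- would create cycle
Skip edge (2,6) w=4 -- would create cycle
Skip edge (2,7) w=5 -- would create cycle
Add edge (3,6) w=5 -- no cycle. Running total: 13
Add edge (1,8) w=6 -- no cycle. Running total: 19

MST edges: (1,4,w=1), (2,5,w=1), (5,8,w=2), (5,6,w=2), (5,7,w=2), (3,6,w=5), (1,8,w=6)
Total MST weight: 1 + 1 + 2 + 2 + 2 + 5 + 6 = 19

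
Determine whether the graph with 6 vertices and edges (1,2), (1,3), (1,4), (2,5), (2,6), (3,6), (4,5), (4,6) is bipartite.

Step 1: Attempt 2-coloring using BFS:
  Start at vertex 1, assign color 0
  Color vertex 2 with color 1 (neighbor of 1)
  Color vertex 3 with color 1 (neighbor of 1)
  Color vertex 4 with color 1 (neighbor of 1)
  Color vertex 5 with color 0 (neighbor of 2)
  Color vertex 6 with color 0 (neighbor of 2)

Step 2: 2-coloring succeeded. No conflicts found.
  Set A (color 0): {1, 5, 6}
  Set B (color 1): {2, 3, 4}

The graph is bipartite with partition {1, 5, 6}, {2, 3, 4}.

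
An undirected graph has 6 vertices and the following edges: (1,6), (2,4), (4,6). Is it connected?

Step 1: Build adjacency list from edges:
  1: 6
  2: 4
  3: (none)
  4: 2, 6
  5: (none)
  6: 1, 4

Step 2: Run BFS/DFS from vertex 1:
  Visited: {1, 6, 4, 2}
  Reached 4 of 6 vertices

Step 3: Only 4 of 6 vertices reached. Graph is disconnected.
Connected components: {1, 2, 4, 6}, {3}, {5}
Answer: No, the graph is not connected (3 components).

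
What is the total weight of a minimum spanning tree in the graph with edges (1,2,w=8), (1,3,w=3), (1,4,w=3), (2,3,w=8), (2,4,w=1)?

Apply Kruskal's algorithm (sort edges by weight, add if no cycle):

Sorted edges by weight:
  (2,4) w=1
  (1,3) w=3
  (1,4) w=3
  (1,2) w=8
  (2,3) w=8

Add edge (2,4) w=1 -- no cycle. Running total: 1
Add edge (1,3) w=3 -- no cycle. Running total: 4
Add edge (1,4) w=3 -- no cycle. Running total: 7

MST edges: (2,4,w=1), (1,3,w=3), (1,4,w=3)
Total MST weight: 1 + 3 + 3 = 7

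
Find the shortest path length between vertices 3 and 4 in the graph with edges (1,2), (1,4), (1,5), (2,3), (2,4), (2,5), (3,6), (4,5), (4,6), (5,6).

Step 1: Build adjacency list:
  1: 2, 4, 5
  2: 1, 3, 4, 5
  3: 2, 6
  4: 1, 2, 5, 6
  5: 1, 2, 4, 6
  6: 3, 4, 5

Step 2: BFS from vertex 3 to find shortest path to 4:
  vertex 2 reached at distance 1
  vertex 6 reached at distance 1
  vertex 1 reached at distance 2
  vertex 4 reached at distance 2

Step 3: Shortest path: 3 -> 6 -> 4
Path length: 2 edges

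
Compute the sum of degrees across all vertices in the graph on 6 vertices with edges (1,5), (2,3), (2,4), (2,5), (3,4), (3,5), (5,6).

Step 1: Count edges incident to each vertex:
  deg(1) = 1 (neighbors: 5)
  deg(2) = 3 (neighbors: 3, 4, 5)
  deg(3) = 3 (neighbors: 2, 4, 5)
  deg(4) = 2 (neighbors: 2, 3)
  deg(5) = 4 (neighbors: 1, 2, 3, 6)
  deg(6) = 1 (neighbors: 5)

Step 2: Sum all degrees:
  1 + 3 + 3 + 2 + 4 + 1 = 14

Verification: sum of degrees = 2 * |E| = 2 * 7 = 14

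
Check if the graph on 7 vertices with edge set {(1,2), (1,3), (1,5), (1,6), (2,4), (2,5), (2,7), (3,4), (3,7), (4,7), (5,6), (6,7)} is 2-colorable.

Step 1: Attempt 2-coloring using BFS:
  Start at vertex 1, assign color 0
  Color vertex 2 with color 1 (neighbor of 1)
  Color vertex 3 with color 1 (neighbor of 1)
  Color vertex 5 with color 1 (neighbor of 1)
  Color vertex 6 with color 1 (neighbor of 1)
  Color vertex 4 with color 0 (neighbor of 2)

Step 2: Conflict found! Vertices 2 and 5 are adjacent but have the same color.
This means the graph contains an odd cycle.

The graph is NOT bipartite.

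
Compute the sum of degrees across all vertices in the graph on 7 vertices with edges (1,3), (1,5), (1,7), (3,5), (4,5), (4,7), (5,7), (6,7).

Step 1: Count edges incident to each vertex:
  deg(1) = 3 (neighbors: 3, 5, 7)
  deg(2) = 0 (neighbors: none)
  deg(3) = 2 (neighbors: 1, 5)
  deg(4) = 2 (neighbors: 5, 7)
  deg(5) = 4 (neighbors: 1, 3, 4, 7)
  deg(6) = 1 (neighbors: 7)
  deg(7) = 4 (neighbors: 1, 4, 5, 6)

Step 2: Sum all degrees:
  3 + 0 + 2 + 2 + 4 + 1 + 4 = 16

Verification: sum of degrees = 2 * |E| = 2 * 8 = 16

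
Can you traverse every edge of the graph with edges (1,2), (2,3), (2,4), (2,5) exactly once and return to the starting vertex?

Step 1: Find the degree of each vertex:
  deg(1) = 1
  deg(2) = 4
  deg(3) = 1
  deg(4) = 1
  deg(5) = 1

Step 2: Count vertices with odd degree:
  Odd-degree vertices: 1, 3, 4, 5 (4 total)

Step 3: Apply Euler's theorem:
  - Eulerian circuit exists iff graph is connected and all vertices have even degree
  - Eulerian path exists iff graph is connected and has 0 or 2 odd-degree vertices

Graph has 4 odd-degree vertices (need 0 or 2).
Neither Eulerian path nor Eulerian circuit exists.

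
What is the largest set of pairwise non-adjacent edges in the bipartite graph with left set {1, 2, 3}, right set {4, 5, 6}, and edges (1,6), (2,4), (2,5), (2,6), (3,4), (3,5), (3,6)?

Step 1: List the neighbors of each left vertex:
  1: 6
  2: 4, 5, 6
  3: 4, 5, 6

Step 2: Greedily match left vertices, then look for augmenting paths:
  Match 1 -- 6
  Match 2 -- 4
  Match 3 -- 5
  No augmenting path remains.

Step 3: Verify this is maximum:
  Matching size 3 = min(|L|, |R|) = min(3, 3), which is an upper bound, so this matching is maximum.

Maximum matching: {(1,6), (2,4), (3,5)}
Size: 3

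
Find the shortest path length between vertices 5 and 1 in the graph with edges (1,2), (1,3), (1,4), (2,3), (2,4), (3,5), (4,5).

Step 1: Build adjacency list:
  1: 2, 3, 4
  2: 1, 3, 4
  3: 1, 2, 5
  4: 1, 2, 5
  5: 3, 4

Step 2: BFS from vertex 5 to find shortest path to 1:
  vertex 3 reached at distance 1
  vertex 4 reached at distance 1
  vertex 1 reached at distance 2

Step 3: Shortest path: 5 -> 4 -> 1
Path length: 2 edges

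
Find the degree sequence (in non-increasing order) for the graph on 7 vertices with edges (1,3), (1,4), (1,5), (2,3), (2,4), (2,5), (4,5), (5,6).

Step 1: Count edges incident to each vertex:
  deg(1) = 3 (neighbors: 3, 4, 5)
  deg(2) = 3 (neighbors: 3, 4, 5)
  deg(3) = 2 (neighbors: 1, 2)
  deg(4) = 3 (neighbors: 1, 2, 5)
  deg(5) = 4 (neighbors: 1, 2, 4, 6)
  deg(6) = 1 (neighbors: 5)
  deg(7) = 0 (neighbors: none)

Step 2: Sort degrees in non-increasing order:
  Degrees: [3, 3, 2, 3, 4, 1, 0] -> sorted: [4, 3, 3, 3, 2, 1, 0]

Degree sequence: [4, 3, 3, 3, 2, 1, 0]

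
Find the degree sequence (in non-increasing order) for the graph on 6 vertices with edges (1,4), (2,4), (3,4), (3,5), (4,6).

Step 1: Count edges incident to each vertex:
  deg(1) = 1 (neighbors: 4)
  deg(2) = 1 (neighbors: 4)
  deg(3) = 2 (neighbors: 4, 5)
  deg(4) = 4 (neighbors: 1, 2, 3, 6)
  deg(5) = 1 (neighbors: 3)
  deg(6) = 1 (neighbors: 4)

Step 2: Sort degrees in non-increasing order:
  Degrees: [1, 1, 2, 4, 1, 1] -> sorted: [4, 2, 1, 1, 1, 1]

Degree sequence: [4, 2, 1, 1, 1, 1]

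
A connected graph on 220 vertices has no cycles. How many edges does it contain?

A tree on n vertices always has exactly n - 1 edges.
For n = 220: edges = 220 - 1 = 219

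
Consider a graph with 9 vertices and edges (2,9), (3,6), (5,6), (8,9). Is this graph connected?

Step 1: Build adjacency list from edges:
  1: (none)
  2: 9
  3: 6
  4: (none)
  5: 6
  6: 3, 5
  7: (none)
  8: 9
  9: 2, 8

Step 2: Run BFS/DFS from vertex 1:
  Visited: {1}
  Reached 1 of 9 vertices

Step 3: Only 1 of 9 vertices reached. Graph is disconnected.
Connected components: {1}, {2, 8, 9}, {3, 5, 6}, {4}, {7}
Answer: No, the graph is not connected (5 components).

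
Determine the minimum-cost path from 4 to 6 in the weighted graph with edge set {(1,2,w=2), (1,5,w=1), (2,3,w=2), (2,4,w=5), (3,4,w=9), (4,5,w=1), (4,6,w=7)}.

Step 1: Build adjacency list with weights:
  1: 2(w=2), 5(w=1)
  2: 1(w=2), 3(w=2), 4(w=5)
  3: 2(w=2), 4(w=9)
  4: 2(w=5), 3(w=9), 5(w=1), 6(w=7)
  5: 1(w=1), 4(w=1)
  6: 4(w=7)

Step 2: Apply Dijkstra's algorithm from vertex 4:
  Visit vertex 4 (distance=0)
    Update dist[2] = 5
    Update dist[3] = 9
    Update dist[5] = 1
    Update dist[6] = 7
  Visit vertex 5 (distance=1)
    Update dist[1] = 2
  Visit vertex 1 (distance=2)
    Update dist[2] = 4
  Visit vertex 2 (distance=4)
    Update dist[3] = 6
  Visit vertex 3 (distance=6)
  Visit vertex 6 (distance=7)

Step 3: Shortest path: 4 -> 6
Total weight: 7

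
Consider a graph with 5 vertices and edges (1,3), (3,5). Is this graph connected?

Step 1: Build adjacency list from edges:
  1: 3
  2: (none)
  3: 1, 5
  4: (none)
  5: 3

Step 2: Run BFS/DFS from vertex 1:
  Visited: {1, 3, 5}
  Reached 3 of 5 vertices

Step 3: Only 3 of 5 vertices reached. Graph is disconnected.
Connected components: {1, 3, 5}, {2}, {4}
Answer: No, the graph is not connected (3 components).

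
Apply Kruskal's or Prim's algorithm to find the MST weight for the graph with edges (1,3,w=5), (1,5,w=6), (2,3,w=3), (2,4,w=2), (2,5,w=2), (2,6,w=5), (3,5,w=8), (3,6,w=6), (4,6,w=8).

Apply Kruskal's algorithm (sort edges by weight, add if no cycle):

Sorted edges by weight:
  (2,4) w=2
  (2,5) w=2
  (2,3) w=3
  (1,3) w=5
  (2,6) w=5
  (1,5) w=6
  (3,6) w=6
  (3,5) w=8
  (4,6) w=8

Add edge (2,4) w=2 -- no cycle. Running total: 2
Add edge (2,5) w=2 -- no cycle. Running total: 4
Add edge (2,3) w=3 -- no cycle. Running total: 7
Add edge (1,3) w=5 -- no cycle. Running total: 12
Add edge (2,6) w=5 -- no cycle. Running total: 17

MST edges: (2,4,w=2), (2,5,w=2), (2,3,w=3), (1,3,w=5), (2,6,w=5)
Total MST weight: 2 + 2 + 3 + 5 + 5 = 17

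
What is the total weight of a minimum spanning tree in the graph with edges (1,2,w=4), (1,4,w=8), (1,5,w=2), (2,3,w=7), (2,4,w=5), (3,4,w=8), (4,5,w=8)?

Apply Kruskal's algorithm (sort edges by weight, add if no cycle):

Sorted edges by weight:
  (1,5) w=2
  (1,2) w=4
  (2,4) w=5
  (2,3) w=7
  (1,4) w=8
  (3,4) w=8
  (4,5) w=8

Add edge (1,5) w=2 -- no cycle. Running total: 2
Add edge (1,2) w=4 -- no cycle. Running total: 6
Add edge (2,4) w=5 -- no cycle. Running total: 11
Add edge (2,3) w=7 -- no cycle. Running total: 18

MST edges: (1,5,w=2), (1,2,w=4), (2,4,w=5), (2,3,w=7)
Total MST weight: 2 + 4 + 5 + 7 = 18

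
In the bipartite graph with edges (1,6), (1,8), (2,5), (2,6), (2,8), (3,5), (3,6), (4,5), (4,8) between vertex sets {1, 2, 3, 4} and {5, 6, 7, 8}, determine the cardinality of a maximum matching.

Step 1: List the neighbors of each left vertex:
  1: 6, 8
  2: 5, 6, 8
  3: 5, 6
  4: 5, 8

Step 2: Greedily match left vertices, then look for augmenting paths:
  Match 1 -- 6
  Match 2 -- 5
  Match 4 -- 8
  No augmenting path remains.

Step 3: Verify this is maximum:
  Matching has size 3. The vertex set {5, 6, 8} covers every edge and has size 3; any matching has at most one edge per cover vertex, so 3 is maximum (König's theorem).

Maximum matching: {(1,6), (2,5), (4,8)}
Size: 3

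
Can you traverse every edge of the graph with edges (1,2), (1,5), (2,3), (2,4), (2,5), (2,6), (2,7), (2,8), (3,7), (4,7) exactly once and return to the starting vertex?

Step 1: Find the degree of each vertex:
  deg(1) = 2
  deg(2) = 7
  deg(3) = 2
  deg(4) = 2
  deg(5) = 2
  deg(6) = 1
  deg(7) = 3
  deg(8) = 1

Step 2: Count vertices with odd degree:
  Odd-degree vertices: 2, 6, 7, 8 (4 total)

Step 3: Apply Euler's theorem:
  - Eulerian circuit exists iff graph is connected and all vertices have even degree
  - Eulerian path exists iff graph is connected and has 0 or 2 odd-degree vertices

Graph has 4 odd-degree vertices (need 0 or 2).
Neither Eulerian path nor Eulerian circuit exists.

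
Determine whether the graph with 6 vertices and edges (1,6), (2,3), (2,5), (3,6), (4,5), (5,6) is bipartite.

Step 1: Attempt 2-coloring using BFS:
  Start at vertex 1, assign color 0
  Color vertex 6 with color 1 (neighbor of 1)
  Color vertex 3 with color 0 (neighbor of 6)
  Color vertex 5 with color 0 (neighbor of 6)
  Color vertex 2 with color 1 (neighbor of 3)
  Color vertex 4 with color 1 (neighbor of 5)

Step 2: 2-coloring succeeded. No conflicts found.
  Set A (color 0): {1, 3, 5}
  Set B (color 1): {2, 4, 6}

The graph is bipartite with partition {1, 3, 5}, {2, 4, 6}.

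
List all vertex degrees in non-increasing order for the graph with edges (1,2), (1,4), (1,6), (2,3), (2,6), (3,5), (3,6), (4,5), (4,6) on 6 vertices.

Step 1: Count edges incident to each vertex:
  deg(1) = 3 (neighbors: 2, 4, 6)
  deg(2) = 3 (neighbors: 1, 3, 6)
  deg(3) = 3 (neighbors: 2, 5, 6)
  deg(4) = 3 (neighbors: 1, 5, 6)
  deg(5) = 2 (neighbors: 3, 4)
  deg(6) = 4 (neighbors: 1, 2, 3, 4)

Step 2: Sort degrees in non-increasing order:
  Degrees: [3, 3, 3, 3, 2, 4] -> sorted: [4, 3, 3, 3, 3, 2]

Degree sequence: [4, 3, 3, 3, 3, 2]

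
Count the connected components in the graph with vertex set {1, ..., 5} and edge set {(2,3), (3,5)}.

Step 1: Build adjacency list from edges:
  1: (none)
  2: 3
  3: 2, 5
  4: (none)
  5: 3

Step 2: Run BFS/DFS from vertex 1:
  Visited: {1}
  Reached 1 of 5 vertices

Step 3: Only 1 of 5 vertices reached. Graph is disconnected.
Connected components: {1}, {2, 3, 5}, {4}
Number of connected components: 3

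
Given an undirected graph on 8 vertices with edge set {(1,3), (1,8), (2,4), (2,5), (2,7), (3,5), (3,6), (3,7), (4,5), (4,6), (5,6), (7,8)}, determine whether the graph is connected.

Step 1: Build adjacency list from edges:
  1: 3, 8
  2: 4, 5, 7
  3: 1, 5, 6, 7
  4: 2, 5, 6
  5: 2, 3, 4, 6
  6: 3, 4, 5
  7: 2, 3, 8
  8: 1, 7

Step 2: Run BFS/DFS from vertex 1:
  Visited: {1, 3, 8, 5, 6, 7, 2, 4}
  Reached 8 of 8 vertices

Step 3: All 8 vertices reached from vertex 1, so the graph is connected.
Answer: Yes, the graph is connected.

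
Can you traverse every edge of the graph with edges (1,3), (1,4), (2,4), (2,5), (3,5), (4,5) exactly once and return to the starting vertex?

Step 1: Find the degree of each vertex:
  deg(1) = 2
  deg(2) = 2
  deg(3) = 2
  deg(4) = 3
  deg(5) = 3

Step 2: Count vertices with odd degree:
  Odd-degree vertices: 4, 5 (2 total)

Step 3: Apply Euler's theorem:
  - Eulerian circuit exists iff graph is connected and all vertices have even degree
  - Eulerian path exists iff graph is connected and has 0 or 2 odd-degree vertices

Graph is connected with exactly 2 odd-degree vertices (4, 5).
Eulerian path exists (starting and ending at the odd-degree vertices), but no Eulerian circuit.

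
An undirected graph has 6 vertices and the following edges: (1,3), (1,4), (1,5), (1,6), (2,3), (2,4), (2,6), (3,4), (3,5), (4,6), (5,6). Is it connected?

Step 1: Build adjacency list from edges:
  1: 3, 4, 5, 6
  2: 3, 4, 6
  3: 1, 2, 4, 5
  4: 1, 2, 3, 6
  5: 1, 3, 6
  6: 1, 2, 4, 5

Step 2: Run BFS/DFS from vertex 1:
  Visited: {1, 3, 4, 5, 6, 2}
  Reached 6 of 6 vertices

Step 3: All 6 vertices reached from vertex 1, so the graph is connected.
Answer: Yes, the graph is connected.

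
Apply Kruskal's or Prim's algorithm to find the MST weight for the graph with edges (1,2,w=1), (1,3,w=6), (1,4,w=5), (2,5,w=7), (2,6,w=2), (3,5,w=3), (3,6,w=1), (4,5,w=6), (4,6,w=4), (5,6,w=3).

Apply Kruskal's algorithm (sort edges by weight, add if no cycle):

Sorted edges by weight:
  (1,2) w=1
  (3,6) w=1
  (2,6) w=2
  (3,5) w=3
  (5,6) w=3
  (4,6) w=4
  (1,4) w=5
  (1,3) w=6
  (4,5) w=6
  (2,5) w=7

Add edge (1,2) w=1 -- no cycle. Running total: 1
Add edge (3,6) w=1 -- no cycle. Running total: 2
Add edge (2,6) w=2 -- no cycle. Running total: 4
Add edge (3,5) w=3 -- no cycle. Running total: 7
Skip edge (5,6) w=3 -- would create cycle
Add edge (4,6) w=4 -- no cycle. Running total: 11

MST edges: (1,2,w=1), (3,6,w=1), (2,6,w=2), (3,5,w=3), (4,6,w=4)
Total MST weight: 1 + 1 + 2 + 3 + 4 = 11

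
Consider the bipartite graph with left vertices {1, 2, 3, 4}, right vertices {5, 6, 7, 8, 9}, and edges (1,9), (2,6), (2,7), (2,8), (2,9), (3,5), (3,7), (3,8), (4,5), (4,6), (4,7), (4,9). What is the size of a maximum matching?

Step 1: List the neighbors of each left vertex:
  1: 9
  2: 6, 7, 8, 9
  3: 5, 7, 8
  4: 5, 6, 7, 9

Step 2: Greedily match left vertices, then look for augmenting paths:
  Match 1 -- 9
  Match 2 -- 6
  Match 3 -- 5
  Match 4 -- 7
  No augmenting path remains.

Step 3: Verify this is maximum:
  Matching size 4 = min(|L|, |R|) = min(4, 5), which is an upper bound, so this matching is maximum.

Maximum matching: {(1,9), (2,6), (3,5), (4,7)}
Size: 4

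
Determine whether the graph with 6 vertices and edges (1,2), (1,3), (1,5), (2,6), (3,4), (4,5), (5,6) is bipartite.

Step 1: Attempt 2-coloring using BFS:
  Start at vertex 1, assign color 0
  Color vertex 2 with color 1 (neighbor of 1)
  Color vertex 3 with color 1 (neighbor of 1)
  Color vertex 5 with color 1 (neighbor of 1)
  Color vertex 6 with color 0 (neighbor of 2)
  Color vertex 4 with color 0 (neighbor of 3)

Step 2: 2-coloring succeeded. No conflicts found.
  Set A (color 0): {1, 4, 6}
  Set B (color 1): {2, 3, 5}

The graph is bipartite with partition {1, 4, 6}, {2, 3, 5}.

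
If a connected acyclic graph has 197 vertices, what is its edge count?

A tree on n vertices always has exactly n - 1 edges.
For n = 197: edges = 197 - 1 = 196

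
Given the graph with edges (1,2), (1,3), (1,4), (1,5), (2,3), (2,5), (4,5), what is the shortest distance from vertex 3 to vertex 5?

Step 1: Build adjacency list:
  1: 2, 3, 4, 5
  2: 1, 3, 5
  3: 1, 2
  4: 1, 5
  5: 1, 2, 4

Step 2: BFS from vertex 3 to find shortest path to 5:
  vertex 1 reached at distance 1
  vertex 2 reached at distance 1
  vertex 4 reached at distance 2
  vertex 5 reached at distance 2

Step 3: Shortest path: 3 -> 1 -> 5
Path length: 2 edges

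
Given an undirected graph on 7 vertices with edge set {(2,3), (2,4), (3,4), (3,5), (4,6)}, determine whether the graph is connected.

Step 1: Build adjacency list from edges:
  1: (none)
  2: 3, 4
  3: 2, 4, 5
  4: 2, 3, 6
  5: 3
  6: 4
  7: (none)

Step 2: Run BFS/DFS from vertex 1:
  Visited: {1}
  Reached 1 of 7 vertices

Step 3: Only 1 of 7 vertices reached. Graph is disconnected.
Connected components: {1}, {2, 3, 4, 5, 6}, {7}
Answer: No, the graph is not connected (3 components).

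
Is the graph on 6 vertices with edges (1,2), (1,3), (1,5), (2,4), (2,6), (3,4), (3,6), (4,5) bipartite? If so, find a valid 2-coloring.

Step 1: Attempt 2-coloring using BFS:
  Start at vertex 1, assign color 0
  Color vertex 2 with color 1 (neighbor of 1)
  Color vertex 3 with color 1 (neighbor of 1)
  Color vertex 5 with color 1 (neighbor of 1)
  Color vertex 4 with color 0 (neighbor of 2)
  Color vertex 6 with color 0 (neighbor of 2)

Step 2: 2-coloring succeeded. No conflicts found.
  Set A (color 0): {1, 4, 6}
  Set B (color 1): {2, 3, 5}

The graph is bipartite with partition {1, 4, 6}, {2, 3, 5}.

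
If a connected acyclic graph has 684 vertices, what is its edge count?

A tree on n vertices always has exactly n - 1 edges.
For n = 684: edges = 684 - 1 = 683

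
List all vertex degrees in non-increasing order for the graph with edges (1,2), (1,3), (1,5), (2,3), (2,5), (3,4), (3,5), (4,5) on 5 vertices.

Step 1: Count edges incident to each vertex:
  deg(1) = 3 (neighbors: 2, 3, 5)
  deg(2) = 3 (neighbors: 1, 3, 5)
  deg(3) = 4 (neighbors: 1, 2, 4, 5)
  deg(4) = 2 (neighbors: 3, 5)
  deg(5) = 4 (neighbors: 1, 2, 3, 4)

Step 2: Sort degrees in non-increasing order:
  Degrees: [3, 3, 4, 2, 4] -> sorted: [4, 4, 3, 3, 2]

Degree sequence: [4, 4, 3, 3, 2]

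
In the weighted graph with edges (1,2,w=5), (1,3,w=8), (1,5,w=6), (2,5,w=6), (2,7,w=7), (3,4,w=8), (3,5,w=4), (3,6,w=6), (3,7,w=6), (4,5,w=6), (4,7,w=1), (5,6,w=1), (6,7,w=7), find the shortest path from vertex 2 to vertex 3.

Step 1: Build adjacency list with weights:
  1: 2(w=5), 3(w=8), 5(w=6)
  2: 1(w=5), 5(w=6), 7(w=7)
  3: 1(w=8), 4(w=8), 5(w=4), 6(w=6), 7(w=6)
  4: 3(w=8), 5(w=6), 7(w=1)
  5: 1(w=6), 2(w=6), 3(w=4), 4(w=6), 6(w=1)
  6: 3(w=6), 5(w=1), 7(w=7)
  7: 2(w=7), 3(w=6), 4(w=1), 6(w=7)

Step 2: Apply Dijkstra's algorithm from vertex 2:
  Visit vertex 2 (distance=0)
    Update dist[1] = 5
    Update dist[5] = 6
    Update dist[7] = 7
  Visit vertex 1 (distance=5)
    Update dist[3] = 13
  Visit vertex 5 (distance=6)
    Update dist[3] = 10
    Update dist[4] = 12
    Update dist[6] = 7
  Visit vertex 6 (distance=7)
  Visit vertex 7 (distance=7)
    Update dist[4] = 8
  Visit vertex 4 (distance=8)
  Visit vertex 3 (distance=10)

Step 3: Shortest path: 2 -> 5 -> 3
Total weight: 6 + 4 = 10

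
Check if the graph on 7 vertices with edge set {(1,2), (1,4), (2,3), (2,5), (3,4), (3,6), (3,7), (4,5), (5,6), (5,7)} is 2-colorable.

Step 1: Attempt 2-coloring using BFS:
  Start at vertex 1, assign color 0
  Color vertex 2 with color 1 (neighbor of 1)
  Color vertex 4 with color 1 (neighbor of 1)
  Color vertex 3 with color 0 (neighbor of 2)
  Color vertex 5 with color 0 (neighbor of 2)
  Color vertex 6 with color 1 (neighbor of 3)
  Color vertex 7 with color 1 (neighbor of 3)

Step 2: 2-coloring succeeded. No conflicts found.
  Set A (color 0): {1, 3, 5}
  Set B (color 1): {2, 4, 6, 7}

The graph is bipartite with partition {1, 3, 5}, {2, 4, 6, 7}.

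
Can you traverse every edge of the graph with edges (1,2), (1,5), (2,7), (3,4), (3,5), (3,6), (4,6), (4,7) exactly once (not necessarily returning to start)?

Step 1: Find the degree of each vertex:
  deg(1) = 2
  deg(2) = 2
  deg(3) = 3
  deg(4) = 3
  deg(5) = 2
  deg(6) = 2
  deg(7) = 2

Step 2: Count vertices with odd degree:
  Odd-degree vertices: 3, 4 (2 total)

Step 3: Apply Euler's theorem:
  - Eulerian circuit exists iff graph is connected and all vertices have even degree
  - Eulerian path exists iff graph is connected and has 0 or 2 odd-degree vertices

Graph is connected with exactly 2 odd-degree vertices (3, 4).
Eulerian path exists (starting and ending at the odd-degree vertices), but no Eulerian circuit.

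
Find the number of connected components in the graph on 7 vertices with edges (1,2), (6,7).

Step 1: Build adjacency list from edges:
  1: 2
  2: 1
  3: (none)
  4: (none)
  5: (none)
  6: 7
  7: 6

Step 2: Run BFS/DFS from vertex 1:
  Visited: {1, 2}
  Reached 2 of 7 vertices

Step 3: Only 2 of 7 vertices reached. Graph is disconnected.
Connected components: {1, 2}, {3}, {4}, {5}, {6, 7}
Number of connected components: 5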